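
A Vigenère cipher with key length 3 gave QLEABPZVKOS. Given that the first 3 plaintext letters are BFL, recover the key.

Subtract each crib letter from the matching ciphertext letter (mod 26):
Q(16)−B(1)=15 → P
L(11)−F(5)=6 → G
E(4)−L(11)=-7≡19 → T

PGT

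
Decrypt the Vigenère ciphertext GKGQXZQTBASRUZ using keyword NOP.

Repeat the key across the ciphertext: NOPNOPNOPNOPNO
G(6)−N(13): -7≡19 → T
K(10)−O(14): -4≡22 → W
G(6)−P(15): -9≡17 → R
Q(16)−N(13): 3 → D
X(23)−O(14): 9 → J
Z(25)−P(15): 10 → K
Q(16)−N(13): 3 → D
T(19)−O(14): 5 → F
B(1)−P(15): -14≡12 → M
A(0)−N(13): -13≡13 → N
S(18)−O(14): 4 → E
R(17)−P(15): 2 → C
U(20)−N(13): 7 → H
Z(25)−O(14): 11 → L

TWRDJKDFMNECHL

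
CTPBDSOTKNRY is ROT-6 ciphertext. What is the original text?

WNJVXMINEHLS

C(2): 2−6=-4≡22 → W
T(19): 19−6=13 → N
P(15): 15−6=9 → J
B(1): 1−6=-5≡21 → V
D(3): 3−6=-3≡23 → X
S(18): 18−6=12 → M
O(14): 14−6=8 → I
T(19): 19−6=13 → N
K(10): 10−6=4 → E
N(13): 13−6=7 → H
R(17): 17−6=11 → L
Y(24): 24−6=18 → S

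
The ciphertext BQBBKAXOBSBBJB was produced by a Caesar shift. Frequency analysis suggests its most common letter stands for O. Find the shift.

The most frequent ciphertext letter is B (appears 7 times).
B is position 1; O is position 14.
Shift = -13≡13.

13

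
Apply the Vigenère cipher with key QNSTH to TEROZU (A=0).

JRJHGK

Repeat the key across the message: QNSTHQ
T(19)+Q(16): 35≡9 → J
E(4)+N(13): 17 → R
R(17)+S(18): 35≡9 → J
O(14)+T(19): 33≡7 → H
Z(25)+H(7): 32≡6 → G
U(20)+Q(16): 36≡10 → K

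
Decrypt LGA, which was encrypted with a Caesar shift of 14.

XSM

L(11): 11−14=-3≡23 → X
G(6): 6−14=-8≡18 → S
A(0): 0−14=-14≡12 → M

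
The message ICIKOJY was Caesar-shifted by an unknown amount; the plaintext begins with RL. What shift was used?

17

From the crib: I(8)−R(17)=-9≡17, so the shift is 17.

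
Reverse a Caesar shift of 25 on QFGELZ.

Q(16): 16−25=-9≡17 → R
F(5): 5−25=-20≡6 → G
G(6): 6−25=-19≡7 → H
E(4): 4−25=-21≡5 → F
L(11): 11−25=-14≡12 → M
Z(25): 25−25=0 → A

RGHFMA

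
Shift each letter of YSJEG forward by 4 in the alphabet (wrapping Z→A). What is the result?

Y(24): 24+4=28≡2 → C
S(18): 18+4=22 → W
J(9): 9+4=13 → N
E(4): 4+4=8 → I
G(6): 6+4=10 → K

CWNIK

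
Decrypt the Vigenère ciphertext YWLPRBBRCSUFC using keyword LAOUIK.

NWXVJRQROYMVR

Repeat the key across the ciphertext: LAOUIKLAOUIKL
Y(24)−L(11): 13 → N
W(22)−A(0): 22 → W
L(11)−O(14): -3≡23 → X
P(15)−U(20): -5≡21 → V
R(17)−I(8): 9 → J
B(1)−K(10): -9≡17 → R
B(1)−L(11): -10≡16 → Q
R(17)−A(0): 17 → R
C(2)−O(14): -12≡14 → O
S(18)−U(20): -2≡24 → Y
U(20)−I(8): 12 → M
F(5)−K(10): -5≡21 → V
C(2)−L(11): -9≡17 → R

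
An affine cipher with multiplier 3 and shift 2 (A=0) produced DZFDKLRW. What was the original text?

The inverse of 3 mod 26 is 9, since 3·9=27≡1. Apply D(y)=9·(y−2) mod 26:
D(3): 9·(3−2)=9 → J
Z(25): 9·(25−2)=207≡25 → Z
F(5): 9·(5−2)=27≡1 → B
D(3): 9·(3−2)=9 → J
K(10): 9·(10−2)=72≡20 → U
L(11): 9·(11−2)=81≡3 → D
R(17): 9·(17−2)=135≡5 → F
W(22): 9·(22−2)=180≡24 → Y

JZBJUDFY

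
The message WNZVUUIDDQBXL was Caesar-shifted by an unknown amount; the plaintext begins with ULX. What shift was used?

From the crib: W(22)−U(20)=2, so the shift is 2.

2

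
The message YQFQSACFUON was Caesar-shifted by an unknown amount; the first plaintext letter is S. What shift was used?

6

From the crib: Y(24)−S(18)=6, so the shift is 6.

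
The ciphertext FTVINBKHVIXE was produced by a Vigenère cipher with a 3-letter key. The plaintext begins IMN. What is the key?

XHI

Subtract each crib letter from the matching ciphertext letter (mod 26):
F(5)−I(8)=-3≡23 → X
T(19)−M(12)=7 → H
V(21)−N(13)=8 → I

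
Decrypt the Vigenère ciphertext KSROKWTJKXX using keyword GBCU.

ERPUEVRPEWV

Repeat the key across the ciphertext: GBCUGBCUGBC
K(10)−G(6): 4 → E
S(18)−B(1): 17 → R
R(17)−C(2): 15 → P
O(14)−U(20): -6≡20 → U
K(10)−G(6): 4 → E
W(22)−B(1): 21 → V
T(19)−C(2): 17 → R
J(9)−U(20): -11≡15 → P
K(10)−G(6): 4 → E
X(23)−B(1): 22 → W
X(23)−C(2): 21 → V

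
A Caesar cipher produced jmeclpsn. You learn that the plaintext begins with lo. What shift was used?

From the crib: j(9)−l(11)=-2≡24, so the shift is 24.

24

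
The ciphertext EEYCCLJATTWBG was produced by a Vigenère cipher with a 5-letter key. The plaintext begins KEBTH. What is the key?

UAXJV

Subtract each crib letter from the matching ciphertext letter (mod 26):
E(4)−K(10)=-6≡20 → U
E(4)−E(4)=0 → A
Y(24)−B(1)=23 → X
C(2)−T(19)=-17≡9 → J
C(2)−H(7)=-5≡21 → V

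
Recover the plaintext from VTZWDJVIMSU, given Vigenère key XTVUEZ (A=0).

YAECZKYPRYQ

Repeat the key across the ciphertext: XTVUEZXTVUE
V(21)−X(23): -2≡24 → Y
T(19)−T(19): 0 → A
Z(25)−V(21): 4 → E
W(22)−U(20): 2 → C
D(3)−E(4): -1≡25 → Z
J(9)−Z(25): -16≡10 → K
V(21)−X(23): -2≡24 → Y
I(8)−T(19): -11≡15 → P
M(12)−V(21): -9≡17 → R
S(18)−U(20): -2≡24 → Y
U(20)−E(4): 16 → Q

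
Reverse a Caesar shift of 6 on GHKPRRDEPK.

ABEJLLXYJE

G(6): 6−6=0 → A
H(7): 7−6=1 → B
K(10): 10−6=4 → E
P(15): 15−6=9 → J
R(17): 17−6=11 → L
R(17): 17−6=11 → L
D(3): 3−6=-3≡23 → X
E(4): 4−6=-2≡24 → Y
P(15): 15−6=9 → J
K(10): 10−6=4 → E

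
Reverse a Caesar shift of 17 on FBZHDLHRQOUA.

F(5): 5−17=-12≡14 → O
B(1): 1−17=-16≡10 → K
Z(25): 25−17=8 → I
H(7): 7−17=-10≡16 → Q
D(3): 3−17=-14≡12 → M
L(11): 11−17=-6≡20 → U
H(7): 7−17=-10≡16 → Q
R(17): 17−17=0 → A
Q(16): 16−17=-1≡25 → Z
O(14): 14−17=-3≡23 → X
U(20): 20−17=3 → D
A(0): 0−17=-17≡9 → J

OKIQMUQAZXDJ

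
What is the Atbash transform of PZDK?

KAWP

P(15) → K(10)
Z(25) → A(0)
D(3) → W(22)
K(10) → P(15)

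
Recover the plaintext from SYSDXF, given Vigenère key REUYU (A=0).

BUYFDO

Repeat the key across the ciphertext: REUYUR
S(18)−R(17): 1 → B
Y(24)−E(4): 20 → U
S(18)−U(20): -2≡24 → Y
D(3)−Y(24): -21≡5 → F
X(23)−U(20): 3 → D
F(5)−R(17): -12≡14 → O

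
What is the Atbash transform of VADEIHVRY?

V(21) → E(4)
A(0) → Z(25)
D(3) → W(22)
E(4) → V(21)
I(8) → R(17)
H(7) → S(18)
V(21) → E(4)
R(17) → I(8)
Y(24) → B(1)

EZWVRSEIB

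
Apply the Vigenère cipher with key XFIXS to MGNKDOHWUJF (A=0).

JLVHVLMERBC

Repeat the key across the message: XFIXSXFIXSX
M(12)+X(23): 35≡9 → J
G(6)+F(5): 11 → L
N(13)+I(8): 21 → V
K(10)+X(23): 33≡7 → H
D(3)+S(18): 21 → V
O(14)+X(23): 37≡11 → L
H(7)+F(5): 12 → M
W(22)+I(8): 30≡4 → E
U(20)+X(23): 43≡17 → R
J(9)+S(18): 27≡1 → B
F(5)+X(23): 28≡2 → C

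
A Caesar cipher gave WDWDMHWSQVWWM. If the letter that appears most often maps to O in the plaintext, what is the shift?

The most frequent ciphertext letter is W (appears 5 times).
W is position 22; O is position 14.
Shift = 8.

8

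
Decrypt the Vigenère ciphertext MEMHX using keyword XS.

Repeat the key across the ciphertext: XSXSX
M(12)−X(23): -11≡15 → P
E(4)−S(18): -14≡12 → M
M(12)−X(23): -11≡15 → P
H(7)−S(18): -11≡15 → P
X(23)−X(23): 0 → A

PMPPA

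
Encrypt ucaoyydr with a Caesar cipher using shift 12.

gomakkpd

u(20): 20+12=32≡6 → g
c(2): 2+12=14 → o
a(0): 0+12=12 → m
o(14): 14+12=26≡0 → a
y(24): 24+12=36≡10 → k
y(24): 24+12=36≡10 → k
d(3): 3+12=15 → p
r(17): 17+12=29≡3 → d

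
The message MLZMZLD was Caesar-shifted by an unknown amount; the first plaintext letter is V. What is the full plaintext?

VUIVIUM

From the crib: M(12)−V(21)=-9≡17, so the shift is 17.
Subtract 17 from each ciphertext letter:
M(12): 12−17=-5≡21 → V
L(11): 11−17=-6≡20 → U
Z(25): 25−17=8 → I
M(12): 12−17=-5≡21 → V
Z(25): 25−17=8 → I
L(11): 11−17=-6≡20 → U
D(3): 3−17=-14≡12 → M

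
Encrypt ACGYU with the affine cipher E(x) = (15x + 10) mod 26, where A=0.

A(0): 15·0+10=10 → K
C(2): 15·2+10=40≡14 → O
G(6): 15·6+10=100≡22 → W
Y(24): 15·24+10=370≡6 → G
U(20): 15·20+10=310≡24 → Y

KOWGY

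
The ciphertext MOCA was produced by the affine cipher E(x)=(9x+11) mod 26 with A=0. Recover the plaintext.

DJZT

The inverse of 9 mod 26 is 3, since 9·3=27≡1. Apply D(y)=3·(y−11) mod 26:
M(12): 3·(12−11)=3 → D
O(14): 3·(14−11)=9 → J
C(2): 3·(2−11)=-27≡25 → Z
A(0): 3·(0−11)=-33≡19 → T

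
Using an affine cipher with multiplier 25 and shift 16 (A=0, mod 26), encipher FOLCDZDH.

F(5): 25·5+16=141≡11 → L
O(14): 25·14+16=366≡2 → C
L(11): 25·11+16=291≡5 → F
C(2): 25·2+16=66≡14 → O
D(3): 25·3+16=91≡13 → N
Z(25): 25·25+16=641≡17 → R
D(3): 25·3+16=91≡13 → N
H(7): 25·7+16=191≡9 → J

LCFONRNJ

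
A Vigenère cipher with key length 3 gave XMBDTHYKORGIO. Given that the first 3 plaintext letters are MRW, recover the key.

LVF

Subtract each crib letter from the matching ciphertext letter (mod 26):
X(23)−M(12)=11 → L
M(12)−R(17)=-5≡21 → V
B(1)−W(22)=-21≡5 → F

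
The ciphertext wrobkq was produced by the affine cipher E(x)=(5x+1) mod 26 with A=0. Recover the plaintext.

The inverse of 5 mod 26 is 21, since 5·21=105≡1. Apply D(y)=21·(y−1) mod 26:
w(22): 21·(22−1)=441≡25 → z
r(17): 21·(17−1)=336≡24 → y
o(14): 21·(14−1)=273≡13 → n
b(1): 21·(1−1)=0 → a
k(10): 21·(10−1)=189≡7 → h
q(16): 21·(16−1)=315≡3 → d

zynahd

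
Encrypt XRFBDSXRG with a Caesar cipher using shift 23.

X(23): 23+23=46≡20 → U
R(17): 17+23=40≡14 → O
F(5): 5+23=28≡2 → C
B(1): 1+23=24 → Y
D(3): 3+23=26≡0 → A
S(18): 18+23=41≡15 → P
X(23): 23+23=46≡20 → U
R(17): 17+23=40≡14 → O
G(6): 6+23=29≡3 → D

UOCYAPUOD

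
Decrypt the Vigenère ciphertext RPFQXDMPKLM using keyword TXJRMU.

YSWZLJTSBUA

Repeat the key across the ciphertext: TXJRMUTXJRM
R(17)−T(19): -2≡24 → Y
P(15)−X(23): -8≡18 → S
F(5)−J(9): -4≡22 → W
Q(16)−R(17): -1≡25 → Z
X(23)−M(12): 11 → L
D(3)−U(20): -17≡9 → J
M(12)−T(19): -7≡19 → T
P(15)−X(23): -8≡18 → S
K(10)−J(9): 1 → B
L(11)−R(17): -6≡20 → U
M(12)−M(12): 0 → A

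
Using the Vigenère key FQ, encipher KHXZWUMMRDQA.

Repeat the key across the message: FQFQFQFQFQFQ
K(10)+F(5): 15 → P
H(7)+Q(16): 23 → X
X(23)+F(5): 28≡2 → C
Z(25)+Q(16): 41≡15 → P
W(22)+F(5): 27≡1 → B
U(20)+Q(16): 36≡10 → K
M(12)+F(5): 17 → R
M(12)+Q(16): 28≡2 → C
R(17)+F(5): 22 → W
D(3)+Q(16): 19 → T
Q(16)+F(5): 21 → V
A(0)+Q(16): 16 → Q

PXCPBKRCWTVQ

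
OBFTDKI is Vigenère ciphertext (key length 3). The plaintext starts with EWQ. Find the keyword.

Subtract each crib letter from the matching ciphertext letter (mod 26):
O(14)−E(4)=10 → K
B(1)−W(22)=-21≡5 → F
F(5)−Q(16)=-11≡15 → P

KFP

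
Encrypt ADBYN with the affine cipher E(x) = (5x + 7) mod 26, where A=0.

A(0): 5·0+7=7 → H
D(3): 5·3+7=22 → W
B(1): 5·1+7=12 → M
Y(24): 5·24+7=127≡23 → X
N(13): 5·13+7=72≡20 → U

HWMXU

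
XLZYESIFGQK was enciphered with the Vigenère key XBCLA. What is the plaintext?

AKXNEVHDVQN

Repeat the key across the ciphertext: XBCLAXBCLAX
X(23)−X(23): 0 → A
L(11)−B(1): 10 → K
Z(25)−C(2): 23 → X
Y(24)−L(11): 13 → N
E(4)−A(0): 4 → E
S(18)−X(23): -5≡21 → V
I(8)−B(1): 7 → H
F(5)−C(2): 3 → D
G(6)−L(11): -5≡21 → V
Q(16)−A(0): 16 → Q
K(10)−X(23): -13≡13 → N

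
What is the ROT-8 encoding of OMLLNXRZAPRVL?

O(14): 14+8=22 → W
M(12): 12+8=20 → U
L(11): 11+8=19 → T
L(11): 11+8=19 → T
N(13): 13+8=21 → V
X(23): 23+8=31≡5 → F
R(17): 17+8=25 → Z
Z(25): 25+8=33≡7 → H
A(0): 0+8=8 → I
P(15): 15+8=23 → X
R(17): 17+8=25 → Z
V(21): 21+8=29≡3 → D
L(11): 11+8=19 → T

WUTTVFZHIXZDT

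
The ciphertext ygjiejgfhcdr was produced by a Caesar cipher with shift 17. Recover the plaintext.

y(24): 24−17=7 → h
g(6): 6−17=-11≡15 → p
j(9): 9−17=-8≡18 → s
i(8): 8−17=-9≡17 → r
e(4): 4−17=-13≡13 → n
j(9): 9−17=-8≡18 → s
g(6): 6−17=-11≡15 → p
f(5): 5−17=-12≡14 → o
h(7): 7−17=-10≡16 → q
c(2): 2−17=-15≡11 → l
d(3): 3−17=-14≡12 → m
r(17): 17−17=0 → a

hpsrnspoqlma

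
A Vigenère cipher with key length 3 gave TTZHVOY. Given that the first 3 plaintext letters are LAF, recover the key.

ITU

Subtract each crib letter from the matching ciphertext letter (mod 26):
T(19)−L(11)=8 → I
T(19)−A(0)=19 → T
Z(25)−F(5)=20 → U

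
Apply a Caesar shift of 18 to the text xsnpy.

x(23): 23+18=41≡15 → p
s(18): 18+18=36≡10 → k
n(13): 13+18=31≡5 → f
p(15): 15+18=33≡7 → h
y(24): 24+18=42≡16 → q

pkfhq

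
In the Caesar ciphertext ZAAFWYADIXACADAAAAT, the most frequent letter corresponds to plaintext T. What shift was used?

7

The most frequent ciphertext letter is A (appears 9 times).
A is position 0; T is position 19.
Shift = -19≡7.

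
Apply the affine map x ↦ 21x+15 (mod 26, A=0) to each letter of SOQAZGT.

S(18): 21·18+15=393≡3 → D
O(14): 21·14+15=309≡23 → X
Q(16): 21·16+15=351≡13 → N
A(0): 21·0+15=15 → P
Z(25): 21·25+15=540≡20 → U
G(6): 21·6+15=141≡11 → L
T(19): 21·19+15=414≡24 → Y

DXNPULY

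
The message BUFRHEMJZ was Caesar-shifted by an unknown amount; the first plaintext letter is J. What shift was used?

From the crib: B(1)−J(9)=-8≡18, so the shift is 18.

18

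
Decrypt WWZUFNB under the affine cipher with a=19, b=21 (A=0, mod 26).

The inverse of 19 mod 26 is 11, since 19·11=209≡1. Apply D(y)=11·(y−21) mod 26:
W(22): 11·(22−21)=11 → L
W(22): 11·(22−21)=11 → L
Z(25): 11·(25−21)=44≡18 → S
U(20): 11·(20−21)=-11≡15 → P
F(5): 11·(5−21)=-176≡6 → G
N(13): 11·(13−21)=-88≡16 → Q
B(1): 11·(1−21)=-220≡14 → O

LLSPGQO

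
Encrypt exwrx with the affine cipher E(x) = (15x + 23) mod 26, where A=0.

e(4): 15·4+23=83≡5 → f
x(23): 15·23+23=368≡4 → e
w(22): 15·22+23=353≡15 → p
r(17): 15·17+23=278≡18 → s
x(23): 15·23+23=368≡4 → e

fepse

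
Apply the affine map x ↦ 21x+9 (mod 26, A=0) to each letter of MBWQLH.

M(12): 21·12+9=261≡1 → B
B(1): 21·1+9=30≡4 → E
W(22): 21·22+9=471≡3 → D
Q(16): 21·16+9=345≡7 → H
L(11): 21·11+9=240≡6 → G
H(7): 21·7+9=156≡0 → A

BEDHGA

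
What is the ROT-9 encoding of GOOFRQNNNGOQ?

PXXOAZWWWPXZ

G(6): 6+9=15 → P
O(14): 14+9=23 → X
O(14): 14+9=23 → X
F(5): 5+9=14 → O
R(17): 17+9=26≡0 → A
Q(16): 16+9=25 → Z
N(13): 13+9=22 → W
N(13): 13+9=22 → W
N(13): 13+9=22 → W
G(6): 6+9=15 → P
O(14): 14+9=23 → X
Q(16): 16+9=25 → Z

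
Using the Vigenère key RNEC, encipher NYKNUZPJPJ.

Repeat the key across the message: RNECRNECRN
N(13)+R(17): 30≡4 → E
Y(24)+N(13): 37≡11 → L
K(10)+E(4): 14 → O
N(13)+C(2): 15 → P
U(20)+R(17): 37≡11 → L
Z(25)+N(13): 38≡12 → M
P(15)+E(4): 19 → T
J(9)+C(2): 11 → L
P(15)+R(17): 32≡6 → G
J(9)+N(13): 22 → W

ELOPLMTLGW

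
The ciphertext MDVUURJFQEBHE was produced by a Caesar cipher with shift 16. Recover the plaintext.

M(12): 12−16=-4≡22 → W
D(3): 3−16=-13≡13 → N
V(21): 21−16=5 → F
U(20): 20−16=4 → E
U(20): 20−16=4 → E
R(17): 17−16=1 → B
J(9): 9−16=-7≡19 → T
F(5): 5−16=-11≡15 → P
Q(16): 16−16=0 → A
E(4): 4−16=-12≡14 → O
B(1): 1−16=-15≡11 → L
H(7): 7−16=-9≡17 → R
E(4): 4−16=-12≡14 → O

WNFEEBTPAOLRO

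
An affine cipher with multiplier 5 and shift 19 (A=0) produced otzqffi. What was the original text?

zawpssd

The inverse of 5 mod 26 is 21, since 5·21=105≡1. Apply D(y)=21·(y−19) mod 26:
o(14): 21·(14−19)=-105≡25 → z
t(19): 21·(19−19)=0 → a
z(25): 21·(25−19)=126≡22 → w
q(16): 21·(16−19)=-63≡15 → p
f(5): 21·(5−19)=-294≡18 → s
f(5): 21·(5−19)=-294≡18 → s
i(8): 21·(8−19)=-231≡3 → d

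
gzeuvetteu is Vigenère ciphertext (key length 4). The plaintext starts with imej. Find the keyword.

ynal

Subtract each crib letter from the matching ciphertext letter (mod 26):
g(6)−i(8)=-2≡24 → y
z(25)−m(12)=13 → n
e(4)−e(4)=0 → a
u(20)−j(9)=11 → l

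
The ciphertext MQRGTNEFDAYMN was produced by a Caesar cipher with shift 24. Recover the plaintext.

OSTIVPGHFCAOP

M(12): 12−24=-12≡14 → O
Q(16): 16−24=-8≡18 → S
R(17): 17−24=-7≡19 → T
G(6): 6−24=-18≡8 → I
T(19): 19−24=-5≡21 → V
N(13): 13−24=-11≡15 → P
E(4): 4−24=-20≡6 → G
F(5): 5−24=-19≡7 → H
D(3): 3−24=-21≡5 → F
A(0): 0−24=-24≡2 → C
Y(24): 24−24=0 → A
M(12): 12−24=-12≡14 → O
N(13): 13−24=-11≡15 → P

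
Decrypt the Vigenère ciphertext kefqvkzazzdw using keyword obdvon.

Repeat the key across the ciphertext: obdvonobdvon
k(10)−o(14): -4≡22 → w
e(4)−b(1): 3 → d
f(5)−d(3): 2 → c
q(16)−v(21): -5≡21 → v
v(21)−o(14): 7 → h
k(10)−n(13): -3≡23 → x
z(25)−o(14): 11 → l
a(0)−b(1): -1≡25 → z
z(25)−d(3): 22 → w
z(25)−v(21): 4 → e
d(3)−o(14): -11≡15 → p
w(22)−n(13): 9 → j

wdcvhxlzwepj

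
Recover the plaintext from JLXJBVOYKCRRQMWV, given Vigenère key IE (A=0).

Repeat the key across the ciphertext: IEIEIEIEIEIEIEIE
J(9)−I(8): 1 → B
L(11)−E(4): 7 → H
X(23)−I(8): 15 → P
J(9)−E(4): 5 → F
B(1)−I(8): -7≡19 → T
V(21)−E(4): 17 → R
O(14)−I(8): 6 → G
Y(24)−E(4): 20 → U
K(10)−I(8): 2 → C
C(2)−E(4): -2≡24 → Y
R(17)−I(8): 9 → J
R(17)−E(4): 13 → N
Q(16)−I(8): 8 → I
M(12)−E(4): 8 → I
W(22)−I(8): 14 → O
V(21)−E(4): 17 → R

BHPFTRGUCYJNIIOR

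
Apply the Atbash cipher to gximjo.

g(6) → t(19)
x(23) → c(2)
i(8) → r(17)
m(12) → n(13)
j(9) → q(16)
o(14) → l(11)

tcrnql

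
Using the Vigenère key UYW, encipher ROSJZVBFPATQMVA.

Repeat the key across the message: UYWUYWUYWUYWUYW
R(17)+U(20): 37≡11 → L
O(14)+Y(24): 38≡12 → M
S(18)+W(22): 40≡14 → O
J(9)+U(20): 29≡3 → D
Z(25)+Y(24): 49≡23 → X
V(21)+W(22): 43≡17 → R
B(1)+U(20): 21 → V
F(5)+Y(24): 29≡3 → D
P(15)+W(22): 37≡11 → L
A(0)+U(20): 20 → U
T(19)+Y(24): 43≡17 → R
Q(16)+W(22): 38≡12 → M
M(12)+U(20): 32≡6 → G
V(21)+Y(24): 45≡19 → T
A(0)+W(22): 22 → W

LMODXRVDLURMGTW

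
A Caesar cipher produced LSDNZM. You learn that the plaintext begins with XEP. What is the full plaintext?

From the crib: L(11)−X(23)=-12≡14, so the shift is 14.
Subtract 14 from each ciphertext letter:
L(11): 11−14=-3≡23 → X
S(18): 18−14=4 → E
D(3): 3−14=-11≡15 → P
N(13): 13−14=-1≡25 → Z
Z(25): 25−14=11 → L
M(12): 12−14=-2≡24 → Y

XEPZLY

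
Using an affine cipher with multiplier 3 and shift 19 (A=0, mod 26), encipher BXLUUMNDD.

B(1): 3·1+19=22 → W
X(23): 3·23+19=88≡10 → K
L(11): 3·11+19=52≡0 → A
U(20): 3·20+19=79≡1 → B
U(20): 3·20+19=79≡1 → B
M(12): 3·12+19=55≡3 → D
N(13): 3·13+19=58≡6 → G
D(3): 3·3+19=28≡2 → C
D(3): 3·3+19=28≡2 → C

WKABBDGCC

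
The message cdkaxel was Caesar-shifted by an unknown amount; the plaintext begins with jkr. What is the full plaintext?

jkrhels

From the crib: c(2)−j(9)=-7≡19, so the shift is 19.
Subtract 19 from each ciphertext letter:
c(2): 2−19=-17≡9 → j
d(3): 3−19=-16≡10 → k
k(10): 10−19=-9≡17 → r
a(0): 0−19=-19≡7 → h
x(23): 23−19=4 → e
e(4): 4−19=-15≡11 → l
l(11): 11−19=-8≡18 → s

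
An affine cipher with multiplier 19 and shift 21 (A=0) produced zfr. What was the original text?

sgi

The inverse of 19 mod 26 is 11, since 19·11=209≡1. Apply D(y)=11·(y−21) mod 26:
z(25): 11·(25−21)=44≡18 → s
f(5): 11·(5−21)=-176≡6 → g
r(17): 11·(17−21)=-44≡8 → i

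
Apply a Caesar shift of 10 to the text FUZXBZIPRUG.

F(5): 5+10=15 → P
U(20): 20+10=30≡4 → E
Z(25): 25+10=35≡9 → J
X(23): 23+10=33≡7 → H
B(1): 1+10=11 → L
Z(25): 25+10=35≡9 → J
I(8): 8+10=18 → S
P(15): 15+10=25 → Z
R(17): 17+10=27≡1 → B
U(20): 20+10=30≡4 → E
G(6): 6+10=16 → Q

PEJHLJSZBEQ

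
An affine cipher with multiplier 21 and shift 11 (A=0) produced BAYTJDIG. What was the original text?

CXNOQMLB

The inverse of 21 mod 26 is 5, since 21·5=105≡1. Apply D(y)=5·(y−11) mod 26:
B(1): 5·(1−11)=-50≡2 → C
A(0): 5·(0−11)=-55≡23 → X
Y(24): 5·(24−11)=65≡13 → N
T(19): 5·(19−11)=40≡14 → O
J(9): 5·(9−11)=-10≡16 → Q
D(3): 5·(3−11)=-40≡12 → M
I(8): 5·(8−11)=-15≡11 → L
G(6): 5·(6−11)=-25≡1 → B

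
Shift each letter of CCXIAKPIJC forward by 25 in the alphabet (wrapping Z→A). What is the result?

C(2): 2+25=27≡1 → B
C(2): 2+25=27≡1 → B
X(23): 23+25=48≡22 → W
I(8): 8+25=33≡7 → H
A(0): 0+25=25 → Z
K(10): 10+25=35≡9 → J
P(15): 15+25=40≡14 → O
I(8): 8+25=33≡7 → H
J(9): 9+25=34≡8 → I
C(2): 2+25=27≡1 → B

BBWHZJOHIB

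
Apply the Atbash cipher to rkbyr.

ipybi

r(17) → i(8)
k(10) → p(15)
b(1) → y(24)
y(24) → b(1)
r(17) → i(8)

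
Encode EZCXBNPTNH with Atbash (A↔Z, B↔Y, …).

E(4) → V(21)
Z(25) → A(0)
C(2) → X(23)
X(23) → C(2)
B(1) → Y(24)
N(13) → M(12)
P(15) → K(10)
T(19) → G(6)
N(13) → M(12)
H(7) → S(18)

VAXCYMKGMS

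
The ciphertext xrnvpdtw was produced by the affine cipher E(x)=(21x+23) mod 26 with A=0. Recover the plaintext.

awcqmegv

The inverse of 21 mod 26 is 5, since 21·5=105≡1. Apply D(y)=5·(y−23) mod 26:
x(23): 5·(23−23)=0 → a
r(17): 5·(17−23)=-30≡22 → w
n(13): 5·(13−23)=-50≡2 → c
v(21): 5·(21−23)=-10≡16 → q
p(15): 5·(15−23)=-40≡12 → m
d(3): 5·(3−23)=-100≡4 → e
t(19): 5·(19−23)=-20≡6 → g
w(22): 5·(22−23)=-5≡21 → v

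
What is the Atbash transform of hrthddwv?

h(7) → s(18)
r(17) → i(8)
t(19) → g(6)
h(7) → s(18)
d(3) → w(22)
d(3) → w(22)
w(22) → d(3)
v(21) → e(4)

sigswwde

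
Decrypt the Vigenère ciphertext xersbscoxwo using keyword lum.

Repeat the key across the ciphertext: lumlumlumlu
x(23)−l(11): 12 → m
e(4)−u(20): -16≡10 → k
r(17)−m(12): 5 → f
s(18)−l(11): 7 → h
b(1)−u(20): -19≡7 → h
s(18)−m(12): 6 → g
c(2)−l(11): -9≡17 → r
o(14)−u(20): -6≡20 → u
x(23)−m(12): 11 → l
w(22)−l(11): 11 → l
o(14)−u(20): -6≡20 → u

mkfhhgrullu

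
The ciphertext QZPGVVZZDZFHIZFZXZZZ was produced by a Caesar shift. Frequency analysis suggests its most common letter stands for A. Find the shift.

The most frequent ciphertext letter is Z (appears 9 times).
Z is position 25; A is position 0.
Shift = 25.

25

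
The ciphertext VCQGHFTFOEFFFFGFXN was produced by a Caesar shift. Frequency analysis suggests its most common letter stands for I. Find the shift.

23

The most frequent ciphertext letter is F (appears 7 times).
F is position 5; I is position 8.
Shift = -3≡23.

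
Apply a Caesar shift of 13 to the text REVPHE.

R(17): 17+13=30≡4 → E
E(4): 4+13=17 → R
V(21): 21+13=34≡8 → I
P(15): 15+13=28≡2 → C
H(7): 7+13=20 → U
E(4): 4+13=17 → R

ERICUR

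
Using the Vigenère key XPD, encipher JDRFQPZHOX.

Repeat the key across the message: XPDXPDXPDX
J(9)+X(23): 32≡6 → G
D(3)+P(15): 18 → S
R(17)+D(3): 20 → U
F(5)+X(23): 28≡2 → C
Q(16)+P(15): 31≡5 → F
P(15)+D(3): 18 → S
Z(25)+X(23): 48≡22 → W
H(7)+P(15): 22 → W
O(14)+D(3): 17 → R
X(23)+X(23): 46≡20 → U

GSUCFSWWRU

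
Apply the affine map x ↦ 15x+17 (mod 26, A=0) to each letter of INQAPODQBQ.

I(8): 15·8+17=137≡7 → H
N(13): 15·13+17=212≡4 → E
Q(16): 15·16+17=257≡23 → X
A(0): 15·0+17=17 → R
P(15): 15·15+17=242≡8 → I
O(14): 15·14+17=227≡19 → T
D(3): 15·3+17=62≡10 → K
Q(16): 15·16+17=257≡23 → X
B(1): 15·1+17=32≡6 → G
Q(16): 15·16+17=257≡23 → X

HEXRITKXGX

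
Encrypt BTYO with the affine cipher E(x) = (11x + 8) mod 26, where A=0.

TJMG

B(1): 11·1+8=19 → T
T(19): 11·19+8=217≡9 → J
Y(24): 11·24+8=272≡12 → M
O(14): 11·14+8=162≡6 → G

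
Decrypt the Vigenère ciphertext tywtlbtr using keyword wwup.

xccepfzc

Repeat the key across the ciphertext: wwupwwup
t(19)−w(22): -3≡23 → x
y(24)−w(22): 2 → c
w(22)−u(20): 2 → c
t(19)−p(15): 4 → e
l(11)−w(22): -11≡15 → p
b(1)−w(22): -21≡5 → f
t(19)−u(20): -1≡25 → z
r(17)−p(15): 2 → c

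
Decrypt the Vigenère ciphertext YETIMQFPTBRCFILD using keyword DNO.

VRFFZCCCFYEOCVXA

Repeat the key across the ciphertext: DNODNODNODNODNOD
Y(24)−D(3): 21 → V
E(4)−N(13): -9≡17 → R
T(19)−O(14): 5 → F
I(8)−D(3): 5 → F
M(12)−N(13): -1≡25 → Z
Q(16)−O(14): 2 → C
F(5)−D(3): 2 → C
P(15)−N(13): 2 → C
T(19)−O(14): 5 → F
B(1)−D(3): -2≡24 → Y
R(17)−N(13): 4 → E
C(2)−O(14): -12≡14 → O
F(5)−D(3): 2 → C
I(8)−N(13): -5≡21 → V
L(11)−O(14): -3≡23 → X
D(3)−D(3): 0 → A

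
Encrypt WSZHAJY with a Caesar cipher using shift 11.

HDKSLUJ

W(22): 22+11=33≡7 → H
S(18): 18+11=29≡3 → D
Z(25): 25+11=36≡10 → K
H(7): 7+11=18 → S
A(0): 0+11=11 → L
J(9): 9+11=20 → U
Y(24): 24+11=35≡9 → J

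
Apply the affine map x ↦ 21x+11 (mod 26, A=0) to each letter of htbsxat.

cugzalu

h(7): 21·7+11=158≡2 → c
t(19): 21·19+11=410≡20 → u
b(1): 21·1+11=32≡6 → g
s(18): 21·18+11=389≡25 → z
x(23): 21·23+11=494≡0 → a
a(0): 21·0+11=11 → l
t(19): 21·19+11=410≡20 → u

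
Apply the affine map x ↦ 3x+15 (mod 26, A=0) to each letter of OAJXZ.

O(14): 3·14+15=57≡5 → F
A(0): 3·0+15=15 → P
J(9): 3·9+15=42≡16 → Q
X(23): 3·23+15=84≡6 → G
Z(25): 3·25+15=90≡12 → M

FPQGM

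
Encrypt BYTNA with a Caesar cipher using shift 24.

ZWRLY

B(1): 1+24=25 → Z
Y(24): 24+24=48≡22 → W
T(19): 19+24=43≡17 → R
N(13): 13+24=37≡11 → L
A(0): 0+24=24 → Y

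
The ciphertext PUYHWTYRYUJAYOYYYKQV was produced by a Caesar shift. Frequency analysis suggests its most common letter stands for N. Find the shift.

The most frequent ciphertext letter is Y (appears 7 times).
Y is position 24; N is position 13.
Shift = 11.

11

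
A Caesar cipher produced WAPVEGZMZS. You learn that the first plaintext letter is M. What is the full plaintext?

From the crib: W(22)−M(12)=10, so the shift is 10.
Subtract 10 from each ciphertext letter:
W(22): 22−10=12 → M
A(0): 0−10=-10≡16 → Q
P(15): 15−10=5 → F
V(21): 21−10=11 → L
E(4): 4−10=-6≡20 → U
G(6): 6−10=-4≡22 → W
Z(25): 25−10=15 → P
M(12): 12−10=2 → C
Z(25): 25−10=15 → P
S(18): 18−10=8 → I

MQFLUWPCPI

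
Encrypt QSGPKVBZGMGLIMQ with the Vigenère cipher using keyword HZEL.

Repeat the key across the message: HZELHZELHZELHZE
Q(16)+H(7): 23 → X
S(18)+Z(25): 43≡17 → R
G(6)+E(4): 10 → K
P(15)+L(11): 26≡0 → A
K(10)+H(7): 17 → R
V(21)+Z(25): 46≡20 → U
B(1)+E(4): 5 → F
Z(25)+L(11): 36≡10 → K
G(6)+H(7): 13 → N
M(12)+Z(25): 37≡11 → L
G(6)+E(4): 10 → K
L(11)+L(11): 22 → W
I(8)+H(7): 15 → P
M(12)+Z(25): 37≡11 → L
Q(16)+E(4): 20 → U

XRKARUFKNLKWPLU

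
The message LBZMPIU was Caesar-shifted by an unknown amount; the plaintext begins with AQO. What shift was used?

11

From the crib: L(11)−A(0)=11, so the shift is 11.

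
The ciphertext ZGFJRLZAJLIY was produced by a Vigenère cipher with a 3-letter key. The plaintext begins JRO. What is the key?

Subtract each crib letter from the matching ciphertext letter (mod 26):
Z(25)−J(9)=16 → Q
G(6)−R(17)=-11≡15 → P
F(5)−O(14)=-9≡17 → R

QPR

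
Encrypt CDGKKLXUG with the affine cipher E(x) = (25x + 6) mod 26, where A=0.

C(2): 25·2+6=56≡4 → E
D(3): 25·3+6=81≡3 → D
G(6): 25·6+6=156≡0 → A
K(10): 25·10+6=256≡22 → W
K(10): 25·10+6=256≡22 → W
L(11): 25·11+6=281≡21 → V
X(23): 25·23+6=581≡9 → J
U(20): 25·20+6=506≡12 → M
G(6): 25·6+6=156≡0 → A

EDAWWVJMA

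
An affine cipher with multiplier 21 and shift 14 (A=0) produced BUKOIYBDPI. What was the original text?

NEGAWYNXFW

The inverse of 21 mod 26 is 5, since 21·5=105≡1. Apply D(y)=5·(y−14) mod 26:
B(1): 5·(1−14)=-65≡13 → N
U(20): 5·(20−14)=30≡4 → E
K(10): 5·(10−14)=-20≡6 → G
O(14): 5·(14−14)=0 → A
I(8): 5·(8−14)=-30≡22 → W
Y(24): 5·(24−14)=50≡24 → Y
B(1): 5·(1−14)=-65≡13 → N
D(3): 5·(3−14)=-55≡23 → X
P(15): 5·(15−14)=5 → F
I(8): 5·(8−14)=-30≡22 → W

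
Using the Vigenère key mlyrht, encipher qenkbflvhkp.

cplbiyxgfbw

Repeat the key across the message: mlyrhtmlyrh
q(16)+m(12): 28≡2 → c
e(4)+l(11): 15 → p
n(13)+y(24): 37≡11 → l
k(10)+r(17): 27≡1 → b
b(1)+h(7): 8 → i
f(5)+t(19): 24 → y
l(11)+m(12): 23 → x
v(21)+l(11): 32≡6 → g
h(7)+y(24): 31≡5 → f
k(10)+r(17): 27≡1 → b
p(15)+h(7): 22 → w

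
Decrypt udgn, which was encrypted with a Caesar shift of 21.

zils

u(20): 20−21=-1≡25 → z
d(3): 3−21=-18≡8 → i
g(6): 6−21=-15≡11 → l
n(13): 13−21=-8≡18 → s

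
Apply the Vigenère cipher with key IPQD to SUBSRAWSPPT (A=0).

Repeat the key across the message: IPQDIPQDIPQ
S(18)+I(8): 26≡0 → A
U(20)+P(15): 35≡9 → J
B(1)+Q(16): 17 → R
S(18)+D(3): 21 → V
R(17)+I(8): 25 → Z
A(0)+P(15): 15 → P
W(22)+Q(16): 38≡12 → M
S(18)+D(3): 21 → V
P(15)+I(8): 23 → X
P(15)+P(15): 30≡4 → E
T(19)+Q(16): 35≡9 → J

AJRVZPMVXEJ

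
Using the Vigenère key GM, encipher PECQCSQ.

VQICIEW

Repeat the key across the message: GMGMGMG
P(15)+G(6): 21 → V
E(4)+M(12): 16 → Q
C(2)+G(6): 8 → I
Q(16)+M(12): 28≡2 → C
C(2)+G(6): 8 → I
S(18)+M(12): 30≡4 → E
Q(16)+G(6): 22 → W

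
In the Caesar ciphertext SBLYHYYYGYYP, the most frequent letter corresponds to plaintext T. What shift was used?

5

The most frequent ciphertext letter is Y (appears 6 times).
Y is position 24; T is position 19.
Shift = 5.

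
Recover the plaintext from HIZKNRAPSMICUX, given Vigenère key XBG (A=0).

KHTNMLDOMPHWXW

Repeat the key across the ciphertext: XBGXBGXBGXBGXB
H(7)−X(23): -16≡10 → K
I(8)−B(1): 7 → H
Z(25)−G(6): 19 → T
K(10)−X(23): -13≡13 → N
N(13)−B(1): 12 → M
R(17)−G(6): 11 → L
A(0)−X(23): -23≡3 → D
P(15)−B(1): 14 → O
S(18)−G(6): 12 → M
M(12)−X(23): -11≡15 → P
I(8)−B(1): 7 → H
C(2)−G(6): -4≡22 → W
U(20)−X(23): -3≡23 → X
X(23)−B(1): 22 → W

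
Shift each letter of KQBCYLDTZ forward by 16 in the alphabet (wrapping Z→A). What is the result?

K(10): 10+16=26≡0 → A
Q(16): 16+16=32≡6 → G
B(1): 1+16=17 → R
C(2): 2+16=18 → S
Y(24): 24+16=40≡14 → O
L(11): 11+16=27≡1 → B
D(3): 3+16=19 → T
T(19): 19+16=35≡9 → J
Z(25): 25+16=41≡15 → P

AGRSOBTJP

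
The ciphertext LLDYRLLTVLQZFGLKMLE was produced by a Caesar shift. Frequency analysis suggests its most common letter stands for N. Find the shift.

The most frequent ciphertext letter is L (appears 7 times).
L is position 11; N is position 13.
Shift = -2≡24.

24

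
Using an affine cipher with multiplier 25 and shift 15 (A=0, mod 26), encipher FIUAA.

KHVPP

F(5): 25·5+15=140≡10 → K
I(8): 25·8+15=215≡7 → H
U(20): 25·20+15=515≡21 → V
A(0): 25·0+15=15 → P
A(0): 25·0+15=15 → P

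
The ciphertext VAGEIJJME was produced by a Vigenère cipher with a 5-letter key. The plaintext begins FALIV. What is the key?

Subtract each crib letter from the matching ciphertext letter (mod 26):
V(21)−F(5)=16 → Q
A(0)−A(0)=0 → A
G(6)−L(11)=-5≡21 → V
E(4)−I(8)=-4≡22 → W
I(8)−V(21)=-13≡13 → N

QAVWN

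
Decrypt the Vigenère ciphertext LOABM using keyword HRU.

Repeat the key across the ciphertext: HRUHR
L(11)−H(7): 4 → E
O(14)−R(17): -3≡23 → X
A(0)−U(20): -20≡6 → G
B(1)−H(7): -6≡20 → U
M(12)−R(17): -5≡21 → V

EXGUV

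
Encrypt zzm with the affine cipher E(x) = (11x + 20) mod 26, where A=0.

z(25): 11·25+20=295≡9 → j
z(25): 11·25+20=295≡9 → j
m(12): 11·12+20=152≡22 → w

jjw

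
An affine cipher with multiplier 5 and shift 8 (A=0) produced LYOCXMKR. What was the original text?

The inverse of 5 mod 26 is 21, since 5·21=105≡1. Apply D(y)=21·(y−8) mod 26:
L(11): 21·(11−8)=63≡11 → L
Y(24): 21·(24−8)=336≡24 → Y
O(14): 21·(14−8)=126≡22 → W
C(2): 21·(2−8)=-126≡4 → E
X(23): 21·(23−8)=315≡3 → D
M(12): 21·(12−8)=84≡6 → G
K(10): 21·(10−8)=42≡16 → Q
R(17): 21·(17−8)=189≡7 → H

LYWEDGQH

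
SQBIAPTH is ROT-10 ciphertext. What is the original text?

S(18): 18−10=8 → I
Q(16): 16−10=6 → G
B(1): 1−10=-9≡17 → R
I(8): 8−10=-2≡24 → Y
A(0): 0−10=-10≡16 → Q
P(15): 15−10=5 → F
T(19): 19−10=9 → J
H(7): 7−10=-3≡23 → X

IGRYQFJX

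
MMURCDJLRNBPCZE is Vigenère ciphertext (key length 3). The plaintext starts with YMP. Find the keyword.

Subtract each crib letter from the matching ciphertext letter (mod 26):
M(12)−Y(24)=-12≡14 → O
M(12)−M(12)=0 → A
U(20)−P(15)=5 → F

OAF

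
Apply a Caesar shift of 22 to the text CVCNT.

YRYJP

C(2): 2+22=24 → Y
V(21): 21+22=43≡17 → R
C(2): 2+22=24 → Y
N(13): 13+22=35≡9 → J
T(19): 19+22=41≡15 → P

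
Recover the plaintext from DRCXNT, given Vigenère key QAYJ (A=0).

Repeat the key across the ciphertext: QAYJQA
D(3)−Q(16): -13≡13 → N
R(17)−A(0): 17 → R
C(2)−Y(24): -22≡4 → E
X(23)−J(9): 14 → O
N(13)−Q(16): -3≡23 → X
T(19)−A(0): 19 → T

NREOXT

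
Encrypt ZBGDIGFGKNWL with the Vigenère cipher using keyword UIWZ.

Repeat the key across the message: UIWZUIWZUIWZ
Z(25)+U(20): 45≡19 → T
B(1)+I(8): 9 → J
G(6)+W(22): 28≡2 → C
D(3)+Z(25): 28≡2 → C
I(8)+U(20): 28≡2 → C
G(6)+I(8): 14 → O
F(5)+W(22): 27≡1 → B
G(6)+Z(25): 31≡5 → F
K(10)+U(20): 30≡4 → E
N(13)+I(8): 21 → V
W(22)+W(22): 44≡18 → S
L(11)+Z(25): 36≡10 → K

TJCCCOBFEVSK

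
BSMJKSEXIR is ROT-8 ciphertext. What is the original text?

B(1): 1−8=-7≡19 → T
S(18): 18−8=10 → K
M(12): 12−8=4 → E
J(9): 9−8=1 → B
K(10): 10−8=2 → C
S(18): 18−8=10 → K
E(4): 4−8=-4≡22 → W
X(23): 23−8=15 → P
I(8): 8−8=0 → A
R(17): 17−8=9 → J

TKEBCKWPAJ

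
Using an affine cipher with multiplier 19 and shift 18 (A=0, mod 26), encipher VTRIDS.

BPDOXW

V(21): 19·21+18=417≡1 → B
T(19): 19·19+18=379≡15 → P
R(17): 19·17+18=341≡3 → D
I(8): 19·8+18=170≡14 → O
D(3): 19·3+18=75≡23 → X
S(18): 19·18+18=360≡22 → W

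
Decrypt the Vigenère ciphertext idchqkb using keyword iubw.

Repeat the key across the ciphertext: iubwiub
i(8)−i(8): 0 → a
d(3)−u(20): -17≡9 → j
c(2)−b(1): 1 → b
h(7)−w(22): -15≡11 → l
q(16)−i(8): 8 → i
k(10)−u(20): -10≡16 → q
b(1)−b(1): 0 → a

ajbliqa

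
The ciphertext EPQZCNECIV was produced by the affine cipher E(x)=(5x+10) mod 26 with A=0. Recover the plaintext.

EBWDOLEOKX

The inverse of 5 mod 26 is 21, since 5·21=105≡1. Apply D(y)=21·(y−10) mod 26:
E(4): 21·(4−10)=-126≡4 → E
P(15): 21·(15−10)=105≡1 → B
Q(16): 21·(16−10)=126≡22 → W
Z(25): 21·(25−10)=315≡3 → D
C(2): 21·(2−10)=-168≡14 → O
N(13): 21·(13−10)=63≡11 → L
E(4): 21·(4−10)=-126≡4 → E
C(2): 21·(2−10)=-168≡14 → O
I(8): 21·(8−10)=-42≡10 → K
V(21): 21·(21−10)=231≡23 → X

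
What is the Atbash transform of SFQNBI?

HUJMYR

S(18) → H(7)
F(5) → U(20)
Q(16) → J(9)
N(13) → M(12)
B(1) → Y(24)
I(8) → R(17)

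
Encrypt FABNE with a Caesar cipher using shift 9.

OJKWN

F(5): 5+9=14 → O
A(0): 0+9=9 → J
B(1): 1+9=10 → K
N(13): 13+9=22 → W
E(4): 4+9=13 → N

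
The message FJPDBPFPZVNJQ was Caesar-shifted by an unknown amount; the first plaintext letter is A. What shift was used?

From the crib: F(5)−A(0)=5, so the shift is 5.

5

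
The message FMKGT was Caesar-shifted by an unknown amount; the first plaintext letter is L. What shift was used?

From the crib: F(5)−L(11)=-6≡20, so the shift is 20.

20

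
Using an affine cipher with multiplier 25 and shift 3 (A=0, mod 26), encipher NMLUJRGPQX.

N(13): 25·13+3=328≡16 → Q
M(12): 25·12+3=303≡17 → R
L(11): 25·11+3=278≡18 → S
U(20): 25·20+3=503≡9 → J
J(9): 25·9+3=228≡20 → U
R(17): 25·17+3=428≡12 → M
G(6): 25·6+3=153≡23 → X
P(15): 25·15+3=378≡14 → O
Q(16): 25·16+3=403≡13 → N
X(23): 25·23+3=578≡6 → G

QRSJUMXONG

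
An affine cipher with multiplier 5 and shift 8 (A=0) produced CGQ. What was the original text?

The inverse of 5 mod 26 is 21, since 5·21=105≡1. Apply D(y)=21·(y−8) mod 26:
C(2): 21·(2−8)=-126≡4 → E
G(6): 21·(6−8)=-42≡10 → K
Q(16): 21·(16−8)=168≡12 → M

EKM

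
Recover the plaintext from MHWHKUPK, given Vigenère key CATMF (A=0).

Repeat the key across the ciphertext: CATMFCAT
M(12)−C(2): 10 → K
H(7)−A(0): 7 → H
W(22)−T(19): 3 → D
H(7)−M(12): -5≡21 → V
K(10)−F(5): 5 → F
U(20)−C(2): 18 → S
P(15)−A(0): 15 → P
K(10)−T(19): -9≡17 → R

KHDVFSPR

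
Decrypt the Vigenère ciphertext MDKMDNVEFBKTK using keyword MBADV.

ACKJIBUECGYSK

Repeat the key across the ciphertext: MBADVMBADVMBA
M(12)−M(12): 0 → A
D(3)−B(1): 2 → C
K(10)−A(0): 10 → K
M(12)−D(3): 9 → J
D(3)−V(21): -18≡8 → I
N(13)−M(12): 1 → B
V(21)−B(1): 20 → U
E(4)−A(0): 4 → E
F(5)−D(3): 2 → C
B(1)−V(21): -20≡6 → G
K(10)−M(12): -2≡24 → Y
T(19)−B(1): 18 → S
K(10)−A(0): 10 → K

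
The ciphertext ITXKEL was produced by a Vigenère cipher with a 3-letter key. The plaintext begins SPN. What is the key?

Subtract each crib letter from the matching ciphertext letter (mod 26):
I(8)−S(18)=-10≡16 → Q
T(19)−P(15)=4 → E
X(23)−N(13)=10 → K

QEK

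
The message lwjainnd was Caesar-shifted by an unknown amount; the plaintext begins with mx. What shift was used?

From the crib: l(11)−m(12)=-1≡25, so the shift is 25.

25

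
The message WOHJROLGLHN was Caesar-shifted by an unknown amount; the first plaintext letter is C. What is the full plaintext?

From the crib: W(22)−C(2)=20, so the shift is 20.
Subtract 20 from each ciphertext letter:
W(22): 22−20=2 → C
O(14): 14−20=-6≡20 → U
H(7): 7−20=-13≡13 → N
J(9): 9−20=-11≡15 → P
R(17): 17−20=-3≡23 → X
O(14): 14−20=-6≡20 → U
L(11): 11−20=-9≡17 → R
G(6): 6−20=-14≡12 → M
L(11): 11−20=-9≡17 → R
H(7): 7−20=-13≡13 → N
N(13): 13−20=-7≡19 → T

CUNPXURMRNT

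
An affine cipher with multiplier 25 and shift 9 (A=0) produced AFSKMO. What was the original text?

JERZXV

The inverse of 25 mod 26 is 25, since 25·25=625≡1. Apply D(y)=25·(y−9) mod 26:
A(0): 25·(0−9)=-225≡9 → J
F(5): 25·(5−9)=-100≡4 → E
S(18): 25·(18−9)=225≡17 → R
K(10): 25·(10−9)=25 → Z
M(12): 25·(12−9)=75≡23 → X
O(14): 25·(14−9)=125≡21 → V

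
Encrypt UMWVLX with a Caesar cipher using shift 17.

U(20): 20+17=37≡11 → L
M(12): 12+17=29≡3 → D
W(22): 22+17=39≡13 → N
V(21): 21+17=38≡12 → M
L(11): 11+17=28≡2 → C
X(23): 23+17=40≡14 → O

LDNMCO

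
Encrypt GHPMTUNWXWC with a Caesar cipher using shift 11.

G(6): 6+11=17 → R
H(7): 7+11=18 → S
P(15): 15+11=26≡0 → A
M(12): 12+11=23 → X
T(19): 19+11=30≡4 → E
U(20): 20+11=31≡5 → F
N(13): 13+11=24 → Y
W(22): 22+11=33≡7 → H
X(23): 23+11=34≡8 → I
W(22): 22+11=33≡7 → H
C(2): 2+11=13 → N

RSAXEFYHIHN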